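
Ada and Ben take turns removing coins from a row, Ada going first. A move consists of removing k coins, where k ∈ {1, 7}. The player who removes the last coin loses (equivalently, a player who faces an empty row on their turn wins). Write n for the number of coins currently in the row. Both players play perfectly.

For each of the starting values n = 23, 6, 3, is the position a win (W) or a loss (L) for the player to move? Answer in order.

Positions with no move are W. A position that does have a move is losing for the player to move precisely when every available move leads to a winning position for the opponent. Fill in the labels:
n=0: no move; the opponent has just taken the last coin and therefore loses → W
n=1: →0(W) only, which is W, so L
n=2: →1(L), so W
n=3: →2(W) only, which is W, so L
n=4: →3(L), so W
n=5: →4(W) only, which is W, so L
n=6: →5(L), so W
n=7: →6(W), 0(W) — all W, so L
n=8: →7(L), so W
n=9: →8(W), 2(W) — all W, so L
n=10: →9(L), so W
n=11: →10(W), 4(W) — all W, so L
n=12: →11(L), so W
n=13: →12(W), 6(W) — all W, so L
n=14: →13(L), so W
n=15: →14(W), 8(W) — all W, so L
n=16: →15(L), so W
n=17: →16(W), 10(W) — all W, so L
n=18: →17(L), so W
n=19: →18(W), 12(W) — all W, so L
n=20: →19(L), so W
n=21: →20(W), 14(W) — all W, so L
n=22: →21(L), so W
n=23: →22(W), 16(W) — all W, so L

23: L, 6: W, 3: L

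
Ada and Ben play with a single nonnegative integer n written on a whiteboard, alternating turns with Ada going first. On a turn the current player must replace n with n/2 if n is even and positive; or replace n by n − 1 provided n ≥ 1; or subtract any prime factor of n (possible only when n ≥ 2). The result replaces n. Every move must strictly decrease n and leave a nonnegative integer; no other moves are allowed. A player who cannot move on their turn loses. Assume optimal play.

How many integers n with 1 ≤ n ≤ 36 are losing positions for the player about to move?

7

Positions with no move are L. A position that does have a move is losing for the player to move precisely when every available move leads to a winning position for the opponent. Fill in the labels:
n=0: no move → L
n=1: W (go to 0, an L position)
n=2: W (go to 0, an L position)
n=3: W (go to 0, an L position)
n=4: L (options 2(W), 3(W) are all W)
n=5: W (go to 0, an L position)
n=6: W (go to 4, an L position)
n=7: W (go to 0, an L position)
n=8: W (go to 4, an L position)
n=9: L (options 6(W), 8(W) are all W)
n=10: W (go to 9, an L position)
n=11: W (go to 0, an L position)
n=12: W (go to 9, an L position)
n=13: W (go to 0, an L position)
n=14: L (options 7(W), 12(W), 13(W) are all W)
n=15: W (go to 14, an L position)
n=16: W (go to 14, an L position)
n=17: W (go to 0, an L position)
n=18: W (go to 9, an L position)
n=19: W (go to 0, an L position)
n=20: L (options 10(W), 15(W), 18(W), 19(W) are all W)
n=21: W (go to 14, an L position)
n=22: W (go to 20, an L position)
n=23: W (go to 0, an L position)
n=24: L (options 12(W), 21(W), 22(W), 23(W) are all W)
n=25: W (go to 20, an L position)
n=26: W (go to 24, an L position)
n=27: W (go to 24, an L position)
n=28: W (go to 14, an L position)
n=29: W (go to 0, an L position)
n=30: L (options 15(W), 25(W), 27(W), 28(W), 29(W) are all W)
n=31: W (go to 0, an L position)
n=32: W (go to 30, an L position)
n=33: W (go to 30, an L position)
n=34: L (options 17(W), 32(W), 33(W) are all W)
n=35: W (go to 30, an L position)
n=36: W (go to 34, an L position)
L entries with 1 ≤ n ≤ 36 (n=0 is outside the asked range and is not counted): n = 4, 9, 14, 20, 24, 30, 34; that makes 7.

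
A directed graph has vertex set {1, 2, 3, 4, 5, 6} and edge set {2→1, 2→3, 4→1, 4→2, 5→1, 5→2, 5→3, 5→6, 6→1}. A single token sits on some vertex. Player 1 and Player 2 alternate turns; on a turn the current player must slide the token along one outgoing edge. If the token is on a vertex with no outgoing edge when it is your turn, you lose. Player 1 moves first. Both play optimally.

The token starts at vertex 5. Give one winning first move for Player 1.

Positions with no move are L. A position that does have a move is losing for the player to move precisely when every available move leads to a winning position for the opponent. Fill in the labels:
Every edge goes from a vertex to one that appears earlier in the order 1, 3, 6, 2, 5, 4, so processing vertices in that order labels each vertex after all of its successors.
1: no outgoing edge → L
3: no outgoing edge → L
6: can move to 1, which is L ⇒ W
2: can move to 3, which is L ⇒ W
5: can move to 3, which is L ⇒ W
4: can move to 1, which is L ⇒ W
From 5, the L positions reachable in one move are: 3, 1. Any move reaching one of these is winning.

Move to 3.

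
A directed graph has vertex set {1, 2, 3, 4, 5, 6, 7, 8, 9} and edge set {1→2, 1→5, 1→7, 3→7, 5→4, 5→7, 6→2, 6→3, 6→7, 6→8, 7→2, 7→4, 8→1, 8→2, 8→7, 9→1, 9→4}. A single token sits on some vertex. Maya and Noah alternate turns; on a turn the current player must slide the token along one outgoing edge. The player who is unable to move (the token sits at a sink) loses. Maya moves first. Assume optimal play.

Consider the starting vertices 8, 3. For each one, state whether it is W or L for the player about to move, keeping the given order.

Positions with no move are L. A position that does have a move is losing for the player to move precisely when every available move leads to a winning position for the opponent. Fill in the labels:
Every edge goes from a vertex to one that appears earlier in the order 2, 4, 7, 3, 5, 1, 8, 9, 6, so processing vertices in that order labels each vertex after all of its successors.
2: no outgoing edge → L
4: no outgoing edge → L
7: W (go to 4, an L position)
3: L (sole option 7(W) is W)
5: W (go to 4, an L position)
1: W (go to 2, an L position)
8: W (go to 2, an L position)
9: W (go to 4, an L position)
6: W (go to 3, an L position)

8: W, 3: L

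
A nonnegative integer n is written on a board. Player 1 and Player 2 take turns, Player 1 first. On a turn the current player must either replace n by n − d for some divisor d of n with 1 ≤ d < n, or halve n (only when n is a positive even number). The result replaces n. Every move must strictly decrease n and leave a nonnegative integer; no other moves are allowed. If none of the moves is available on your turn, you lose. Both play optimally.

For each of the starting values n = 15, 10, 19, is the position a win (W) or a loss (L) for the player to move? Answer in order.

15: L, 10: W, 19: L

Compute win/loss labels from the base case upward. A position with no move is L. Any other position is W if it can reach an L in one move, else L.
n=0: no move → L
n=1: no move → L
n=2: can move to 1, which is L ⇒ W
n=3: the only move is to 2(W), a W ⇒ L
n=4: can move to 3, which is L ⇒ W
n=5: the only move is to 4(W), a W ⇒ L
n=6: can move to 3, which is L ⇒ W
n=7: the only move is to 6(W), a W ⇒ L
n=8: can move to 7, which is L ⇒ W
n=9: moves to 6(W), 8(W); every one is W ⇒ L
n=10: can move to 5, which is L ⇒ W
n=11: the only move is to 10(W), a W ⇒ L
n=12: can move to 9, which is L ⇒ W
n=13: the only move is to 12(W), a W ⇒ L
n=14: can move to 7, which is L ⇒ W
n=15: moves to 10(W), 12(W), 14(W); every one is W ⇒ L
n=16: can move to 15, which is L ⇒ W
n=17: the only move is to 16(W), a W ⇒ L
n=18: can move to 9, which is L ⇒ W
n=19: the only move is to 18(W), a W ⇒ L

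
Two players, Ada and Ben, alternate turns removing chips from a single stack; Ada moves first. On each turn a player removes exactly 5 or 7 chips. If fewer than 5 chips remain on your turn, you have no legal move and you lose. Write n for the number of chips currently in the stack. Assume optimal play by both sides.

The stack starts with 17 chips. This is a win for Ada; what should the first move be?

Label each position W (a win for the player to move) or L (a loss). A position with no legal move is L; any other position is W exactly when some move reaches an L, and L when every move reaches a W.
n=0: no move → L
n=1: no move → L
n=2: no move → L
n=3: no move → L
n=4: no move → L
n=5: reaches L-position 0 → W
n=6: reaches L-position 1 → W
n=7: reaches L-position 2 → W
n=8: reaches L-position 3 → W
n=9: reaches L-position 4 → W
n=10: reaches L-position 3 → W
n=11: reaches L-position 4 → W
n=12: only reaches 7(W), 5(W), all W → L
n=13: only reaches 8(W), 6(W), all W → L
n=14: only reaches 9(W), 7(W), all W → L
n=15: only reaches 10(W), 8(W), all W → L
n=16: only reaches 11(W), 9(W), all W → L
n=17: reaches L-position 12 → W
From 17, the L positions reachable in one move are: 12.

Remove 5, leaving 12.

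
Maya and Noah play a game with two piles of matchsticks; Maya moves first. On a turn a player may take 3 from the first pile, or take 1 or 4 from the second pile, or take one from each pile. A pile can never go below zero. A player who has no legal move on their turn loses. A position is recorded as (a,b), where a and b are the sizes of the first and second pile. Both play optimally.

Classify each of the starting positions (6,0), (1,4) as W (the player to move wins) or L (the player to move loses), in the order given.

Compute win/loss labels from the base case upward. A position with no move is L. Any other position is W if it can reach an L in one move, else L.
No move ever increases a pile, so every position that can arise here has a ≤ 6 and b ≤ 4; it is enough to label the cells with 0 ≤ a ≤ 6 and 0 ≤ b ≤ 4.
Every move lowers a or b (never raises either), so fill the grid row by row in increasing a, and left to right within a row: each cell's successors are then already labelled.
      b=0  b=1  b=2  b=3  b=4
a=0:    L    W    L    W    W
a=1:    L    W    L    W    W
a=2:    L    W    L    W    W
a=3:    W    W    W    W    L
a=4:    W    L    W    L    W
a=5:    W    L    W    L    W
a=6:    L    W    W    L    W
Cells with no legal move (terminal, hence L): (0,0), (1,0), (2,0).
The remaining L cells, each justified by listing all of its moves:
(0,2): the only move is to (0,1)(W), a W ⇒ L
(1,2): moves to (1,1)(W), (0,1)(W); every one is W ⇒ L
(2,2): moves to (2,1)(W), (1,1)(W); every one is W ⇒ L
(3,4): moves to (0,4)(W), (3,3)(W), (3,0)(W), (2,3)(W); every one is W ⇒ L
(4,1): moves to (1,1)(W), (4,0)(W), (3,0)(W); every one is W ⇒ L
(4,3): moves to (1,3)(W), (4,2)(W), (3,2)(W); every one is W ⇒ L
(5,1): moves to (2,1)(W), (5,0)(W), (4,0)(W); every one is W ⇒ L
(5,3): moves to (2,3)(W), (5,2)(W), (4,2)(W); every one is W ⇒ L
(6,0): the only move is to (3,0)(W), a W ⇒ L
(6,3): moves to (3,3)(W), (6,2)(W), (5,2)(W); every one is W ⇒ L
Every other cell has at least one move into one of the L cells above, so it is W.
(6,0): one of the L cells justified above, so L
(1,4): the move to (1,0) reaches an L cell, so W

(6,0): L, (1,4): W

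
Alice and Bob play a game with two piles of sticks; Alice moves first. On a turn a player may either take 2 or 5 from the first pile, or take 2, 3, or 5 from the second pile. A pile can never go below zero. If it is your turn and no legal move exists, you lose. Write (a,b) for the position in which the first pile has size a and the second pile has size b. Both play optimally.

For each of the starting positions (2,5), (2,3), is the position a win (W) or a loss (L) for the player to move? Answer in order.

(2,5): W, (2,3): L

Label each position W (a win for the player to move) or L (a loss). A position with no legal move is L; any other position is W exactly when some move reaches an L, and L when every move reaches a W.
No move ever increases a pile, so every position that can arise here has a ≤ 2 and b ≤ 5; it is enough to label the cells with 0 ≤ a ≤ 2 and 0 ≤ b ≤ 5.
Every move lowers a or b (never raises either), so fill the grid row by row in increasing a, and left to right within a row: each cell's successors are then already labelled.
      b=0  b=1  b=2  b=3  b=4  b=5
a=0:    L    L    W    W    W    W
a=1:    L    L    W    W    W    W
a=2:    W    W    L    L    W    W
Cells with no legal move (terminal, hence L): (0,0), (0,1), (1,0), (1,1).
The remaining L cells, each justified by listing all of its moves:
(2,2): →(0,2)(W), (2,0)(W) — all W, so L
(2,3): →(0,3)(W), (2,1)(W), (2,0)(W) — all W, so L
Every other cell has at least one move into one of the L cells above, so it is W.
(2,5): the move to (2,3) reaches an L cell, so W
(2,3): one of the L cells justified above, so L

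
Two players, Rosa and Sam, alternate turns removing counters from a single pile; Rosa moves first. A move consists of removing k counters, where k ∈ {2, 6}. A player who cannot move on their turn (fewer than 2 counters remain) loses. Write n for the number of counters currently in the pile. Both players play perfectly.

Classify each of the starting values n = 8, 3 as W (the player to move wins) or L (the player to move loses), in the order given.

8: L, 3: W

Work bottom-up. With no move the player to move loses. Otherwise the position is W if at least one move leads to an L position for the opponent, and L if every move leads to a W.
n=0: no move → L
n=1: no move → L
n=2: W (go to 0, an L position)
n=3: W (go to 1, an L position)
n=4: L (sole option 2(W) is W)
n=5: L (sole option 3(W) is W)
n=6: W (go to 4, an L position)
n=7: W (go to 5, an L position)
n=8: L (options 6(W), 2(W) are all W)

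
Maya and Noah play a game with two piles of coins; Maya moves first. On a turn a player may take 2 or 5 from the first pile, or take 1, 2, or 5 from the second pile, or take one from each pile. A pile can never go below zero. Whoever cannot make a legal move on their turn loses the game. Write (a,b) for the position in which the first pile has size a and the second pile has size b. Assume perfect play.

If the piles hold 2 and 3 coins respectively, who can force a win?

Maya wins.

Positions with no move are L. A position that does have a move is losing for the player to move precisely when every available move leads to a winning position for the opponent. Fill in the labels:
No move ever increases a pile, so every position that can arise here has a ≤ 2 and b ≤ 3; it is enough to label the cells with 0 ≤ a ≤ 2 and 0 ≤ b ≤ 3.
Every move lowers a or b (never raises either), so fill the grid row by row in increasing a, and left to right within a row: each cell's successors are then already labelled.
      b=0  b=1  b=2  b=3
a=0:    L    W    W    L
a=1:    L    W    W    L
a=2:    W    W    L    W
Cells with no legal move (terminal, hence L): (0,0), (1,0).
The remaining L cells, each justified by listing all of its moves:
(0,3): only reaches (0,2)(W), (0,1)(W), all W → L
(1,3): only reaches (1,2)(W), (1,1)(W), (0,2)(W), all W → L
(2,2): only reaches (0,2)(W), (2,1)(W), (2,0)(W), (1,1)(W), all W → L
Every other cell has at least one move into one of the L cells above, so it is W.
The starting position (2,3) is W: Maya should move to (0,3), handing over an L position.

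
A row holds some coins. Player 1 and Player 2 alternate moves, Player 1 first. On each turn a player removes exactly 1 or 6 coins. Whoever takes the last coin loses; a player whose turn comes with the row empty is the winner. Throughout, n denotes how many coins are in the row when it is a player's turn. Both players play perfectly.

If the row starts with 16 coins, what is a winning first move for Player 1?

Remove 1, leaving 15.

Use the standard recursion: the mover wins at a terminal position; elsewhere, the mover wins exactly when some move hands the opponent an L position.
n=0: no move; the opponent has just taken the last coin and therefore loses → W
n=1: only reaches 0(W), which is W → L
n=2: reaches L-position 1 → W
n=3: only reaches 2(W), which is W → L
n=4: reaches L-position 3 → W
n=5: only reaches 4(W), which is W → L
n=6: reaches L-position 5 → W
n=7: reaches L-position 1 → W
n=8: only reaches 7(W), 2(W), all W → L
n=9: reaches L-position 8 → W
n=10: only reaches 9(W), 4(W), all W → L
n=11: reaches L-position 10 → W
n=12: only reaches 11(W), 6(W), all W → L
n=13: reaches L-position 12 → W
n=14: reaches L-position 8 → W
n=15: only reaches 14(W), 9(W), all W → L
n=16: reaches L-position 15 → W
From 16, the L positions reachable in one move are: 15, 10. Any move reaching one of these is winning.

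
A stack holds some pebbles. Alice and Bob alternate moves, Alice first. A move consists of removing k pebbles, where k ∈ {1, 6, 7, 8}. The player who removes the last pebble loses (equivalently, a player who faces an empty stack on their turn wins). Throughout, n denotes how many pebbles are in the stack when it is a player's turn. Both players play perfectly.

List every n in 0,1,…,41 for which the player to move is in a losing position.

Use the standard recursion: the mover wins at a terminal position; elsewhere, the mover wins exactly when some move hands the opponent an L position.
n=0: no move; the opponent has just taken the last pebble and therefore loses → W
n=1: the only move is to 0(W), a W ⇒ L
n=2: can move to 1, which is L ⇒ W
n=3: the only move is to 2(W), a W ⇒ L
n=4: can move to 3, which is L ⇒ W
n=5: the only move is to 4(W), a W ⇒ L
n=6: can move to 5, which is L ⇒ W
n=7: can move to 1, which is L ⇒ W
n=8: can move to 1, which is L ⇒ W
n=9: can move to 3, which is L ⇒ W
n=10: can move to 3, which is L ⇒ W
n=11: can move to 5, which is L ⇒ W
n=12: can move to 5, which is L ⇒ W
n=13: can move to 5, which is L ⇒ W
n=14: moves to 13(W), 8(W), 7(W), 6(W); every one is W ⇒ L
n=15: can move to 14, which is L ⇒ W
n=16: moves to 15(W), 10(W), 9(W), 8(W); every one is W ⇒ L
n=17: can move to 16, which is L ⇒ W
n=18: moves to 17(W), 12(W), 11(W), 10(W); every one is W ⇒ L
n=19: can move to 18, which is L ⇒ W
n=20: can move to 14, which is L ⇒ W
n=21: can move to 14, which is L ⇒ W
n=22: can move to 16, which is L ⇒ W
n=23: can move to 16, which is L ⇒ W
n=24: can move to 18, which is L ⇒ W
n=25: can move to 18, which is L ⇒ W
n=26: can move to 18, which is L ⇒ W
n=27: moves to 26(W), 21(W), 20(W), 19(W); every one is W ⇒ L
n=28: can move to 27, which is L ⇒ W
n=29: moves to 28(W), 23(W), 22(W), 21(W); every one is W ⇒ L
n=30: can move to 29, which is L ⇒ W
n=31: moves to 30(W), 25(W), 24(W), 23(W); every one is W ⇒ L
n=32: can move to 31, which is L ⇒ W
n=33: can move to 27, which is L ⇒ W
n=34: can move to 27, which is L ⇒ W
n=35: can move to 29, which is L ⇒ W
n=36: can move to 29, which is L ⇒ W
n=37: can move to 31, which is L ⇒ W
n=38: can move to 31, which is L ⇒ W
n=39: can move to 31, which is L ⇒ W
n=40: moves to 39(W), 34(W), 33(W), 32(W); every one is W ⇒ L
n=41: can move to 40, which is L ⇒ W
Reading off the rows marked L gives the requested list; there are 10 such values of n.

1, 3, 5, 14, 16, 18, 27, 29, 31, 40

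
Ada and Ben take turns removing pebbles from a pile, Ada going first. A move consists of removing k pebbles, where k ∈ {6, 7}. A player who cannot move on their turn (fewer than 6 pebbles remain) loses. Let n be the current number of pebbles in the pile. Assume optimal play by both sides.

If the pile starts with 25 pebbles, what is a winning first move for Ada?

Remove 7, leaving 18.

Use the standard recursion: the mover loses at a terminal position; elsewhere, the mover wins exactly when some move hands the opponent an L position.
n=0: no move → L
n=1: no move → L
n=2: no move → L
n=3: no move → L
n=4: no move → L
n=5: no move → L
n=6: →0(L), so W
n=7: →1(L), so W
n=8: →2(L), so W
n=9: →3(L), so W
n=10: →4(L), so W
n=11: →5(L), so W
n=12: →5(L), so W
n=13: →7(W), 6(W) — all W, so L
n=14: →8(W), 7(W) — all W, so L
n=15: →9(W), 8(W) — all W, so L
n=16: →10(W), 9(W) — all W, so L
n=17: →11(W), 10(W) — all W, so L
n=18: →12(W), 11(W) — all W, so L
n=19: →13(L), so W
n=20: →14(L), so W
n=21: →15(L), so W
n=22: →16(L), so W
n=23: →17(L), so W
n=24: →18(L), so W
n=25: →18(L), so W
From 25, the L positions reachable in one move are: 18.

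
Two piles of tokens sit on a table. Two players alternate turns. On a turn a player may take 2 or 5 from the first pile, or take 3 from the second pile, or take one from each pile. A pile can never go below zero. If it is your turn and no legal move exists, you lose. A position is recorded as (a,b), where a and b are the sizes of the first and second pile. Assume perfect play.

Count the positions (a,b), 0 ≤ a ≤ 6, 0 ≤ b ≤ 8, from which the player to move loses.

Label each position W (a win for the player to move) or L (a loss). A position with no legal move is L; any other position is W exactly when some move reaches an L, and L when every move reaches a W.
Every move lowers a or b (never raises either), so fill the grid row by row in increasing a, and left to right within a row: each cell's successors are then already labelled.
      b=0  b=1  b=2  b=3  b=4  b=5  b=6  b=7  b=8
a=0:    L    L    L    W    W    W    L    L    L
a=1:    L    W    W    W    L    L    L    W    W
a=2:    W    W    W    L    L    W    W    W    W
a=3:    W    L    L    L    W    W    W    L    L
a=4:    L    L    W    W    W    L    L    L    W
a=5:    W    W    W    W    L    L    W    W    W
a=6:    W    W    L    L    W    W    W    W    L
Cells with no legal move (terminal, hence L): (0,0), (0,1), (0,2), (1,0).
The remaining L cells, each justified by listing all of its moves:
(0,6): →(0,3)(W) only, which is W, so L
(0,7): →(0,4)(W) only, which is W, so L
(0,8): →(0,5)(W) only, which is W, so L
(1,4): →(1,1)(W), (0,3)(W) — all W, so L
(1,5): →(1,2)(W), (0,4)(W) — all W, so L
(1,6): →(1,3)(W), (0,5)(W) — all W, so L
(2,3): →(0,3)(W), (2,0)(W), (1,2)(W) — all W, so L
(2,4): →(0,4)(W), (2,1)(W), (1,3)(W) — all W, so L
(3,1): →(1,1)(W), (2,0)(W) — all W, so L
(3,2): →(1,2)(W), (2,1)(W) — all W, so L
(3,3): →(1,3)(W), (3,0)(W), (2,2)(W) — all W, so L
(3,7): →(1,7)(W), (3,4)(W), (2,6)(W) — all W, so L
(3,8): →(1,8)(W), (3,5)(W), (2,7)(W) — all W, so L
(4,0): →(2,0)(W) only, which is W, so L
(4,1): →(2,1)(W), (3,0)(W) — all W, so L
(4,5): →(2,5)(W), (4,2)(W), (3,4)(W) — all W, so L
(4,6): →(2,6)(W), (4,3)(W), (3,5)(W) — all W, so L
(4,7): →(2,7)(W), (4,4)(W), (3,6)(W) — all W, so L
(5,4): →(3,4)(W), (0,4)(W), (5,1)(W), (4,3)(W) — all W, so L
(5,5): →(3,5)(W), (0,5)(W), (5,2)(W), (4,4)(W) — all W, so L
(6,2): →(4,2)(W), (1,2)(W), (5,1)(W) — all W, so L
(6,3): →(4,3)(W), (1,3)(W), (6,0)(W), (5,2)(W) — all W, so L
(6,8): →(4,8)(W), (1,8)(W), (6,5)(W), (5,7)(W) — all W, so L
Every other cell has at least one move into one of the L cells above, so it is W.
L cells per row: a=0: 6, a=1: 4, a=2: 2, a=3: 5, a=4: 5, a=5: 2, a=6: 3; total 27.

27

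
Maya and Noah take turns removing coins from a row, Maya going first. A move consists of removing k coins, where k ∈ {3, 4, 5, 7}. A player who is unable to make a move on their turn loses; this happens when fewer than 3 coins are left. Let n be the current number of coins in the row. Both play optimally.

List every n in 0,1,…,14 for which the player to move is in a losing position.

Compute win/loss labels from the base case upward. A position with no move is L. Any other position is W if it can reach an L in one move, else L.
n=0: no move → L
n=1: no move → L
n=2: no move → L
n=3: reaches L-position 0 → W
n=4: reaches L-position 1 → W
n=5: reaches L-position 2 → W
n=6: reaches L-position 2 → W
n=7: reaches L-position 2 → W
n=8: reaches L-position 1 → W
n=9: reaches L-position 2 → W
n=10: only reaches 7(W), 6(W), 5(W), 3(W), all W → L
n=11: only reaches 8(W), 7(W), 6(W), 4(W), all W → L
n=12: only reaches 9(W), 8(W), 7(W), 5(W), all W → L
n=13: reaches L-position 10 → W
n=14: reaches L-position 11 → W
Reading off the rows marked L gives the requested list; there are 6 such values of n.

0, 1, 2, 10, 11, 12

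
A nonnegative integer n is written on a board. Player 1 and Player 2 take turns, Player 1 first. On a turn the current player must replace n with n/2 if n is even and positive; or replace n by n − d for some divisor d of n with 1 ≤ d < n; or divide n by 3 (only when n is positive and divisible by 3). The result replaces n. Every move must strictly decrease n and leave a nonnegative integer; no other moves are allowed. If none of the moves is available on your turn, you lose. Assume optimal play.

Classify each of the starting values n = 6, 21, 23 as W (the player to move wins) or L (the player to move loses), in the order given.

Compute win/loss labels from the base case upward. A position with no move is L. Any other position is W if it can reach an L in one move, else L.
n=0: no move → L
n=1: no move → L
n=2: reaches L-position 1 → W
n=3: reaches L-position 1 → W
n=4: only reaches 2(W), 3(W), all W → L
n=5: reaches L-position 4 → W
n=6: reaches L-position 4 → W
n=7: only reaches 6(W), which is W → L
n=8: reaches L-position 4 → W
n=9: only reaches 3(W), 6(W), 8(W), all W → L
n=10: reaches L-position 9 → W
n=11: only reaches 10(W), which is W → L
n=12: reaches L-position 4 → W
n=13: only reaches 12(W), which is W → L
n=14: reaches L-position 7 → W
n=15: only reaches 5(W), 10(W), 12(W), 14(W), all W → L
n=16: reaches L-position 15 → W
n=17: only reaches 16(W), which is W → L
n=18: reaches L-position 9 → W
n=19: only reaches 18(W), which is W → L
n=20: reaches L-position 15 → W
n=21: reaches L-position 7 → W
n=22: reaches L-position 11 → W
n=23: only reaches 22(W), which is W → L

6: W, 21: W, 23: L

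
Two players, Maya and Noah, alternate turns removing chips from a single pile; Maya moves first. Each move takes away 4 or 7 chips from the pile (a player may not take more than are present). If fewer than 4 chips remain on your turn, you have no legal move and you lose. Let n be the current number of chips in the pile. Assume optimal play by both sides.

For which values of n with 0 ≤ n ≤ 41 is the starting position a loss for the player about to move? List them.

0, 1, 2, 3, 11, 12, 13, 14, 22, 23, 24, 25, 33, 34, 35, 36

Compute win/loss labels from the base case upward. A position with no move is L. Any other position is W if it can reach an L in one move, else L.
n=0: no move → L
n=1: no move → L
n=2: no move → L
n=3: no move → L
n=4: W (go to 0, an L position)
n=5: W (go to 1, an L position)
n=6: W (go to 2, an L position)
n=7: W (go to 3, an L position)
n=8: W (go to 1, an L position)
n=9: W (go to 2, an L position)
n=10: W (go to 3, an L position)
n=11: L (options 7(W), 4(W) are all W)
n=12: L (options 8(W), 5(W) are all W)
n=13: L (options 9(W), 6(W) are all W)
n=14: L (options 10(W), 7(W) are all W)
n=15: W (go to 11, an L position)
n=16: W (go to 12, an L position)
n=17: W (go to 13, an L position)
n=18: W (go to 14, an L position)
n=19: W (go to 12, an L position)
n=20: W (go to 13, an L position)
n=21: W (go to 14, an L position)
n=22: L (options 18(W), 15(W) are all W)
n=23: L (options 19(W), 16(W) are all W)
n=24: L (options 20(W), 17(W) are all W)
n=25: L (options 21(W), 18(W) are all W)
n=26: W (go to 22, an L position)
n=27: W (go to 23, an L position)
n=28: W (go to 24, an L position)
n=29: W (go to 25, an L position)
n=30: W (go to 23, an L position)
n=31: W (go to 24, an L position)
n=32: W (go to 25, an L position)
n=33: L (options 29(W), 26(W) are all W)
n=34: L (options 30(W), 27(W) are all W)
n=35: L (options 31(W), 28(W) are all W)
n=36: L (options 32(W), 29(W) are all W)
n=37: W (go to 33, an L position)
n=38: W (go to 34, an L position)
n=39: W (go to 35, an L position)
n=40: W (go to 36, an L position)
n=41: W (go to 34, an L position)
The losing starting values of n are exactly the entries labelled L in this table (16 of them).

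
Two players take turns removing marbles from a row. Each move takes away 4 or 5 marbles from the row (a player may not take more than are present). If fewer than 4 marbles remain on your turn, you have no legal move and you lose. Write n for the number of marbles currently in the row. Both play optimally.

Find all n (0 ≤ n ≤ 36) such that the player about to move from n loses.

0, 1, 2, 3, 9, 10, 11, 12, 18, 19, 20, 21, 27, 28, 29, 30, 36

Classify positions by backward induction: terminal positions (no move available) are L. From any other position, the mover wins iff some move reaches an L.
n=0: no move → L
n=1: no move → L
n=2: no move → L
n=3: no move → L
n=4: reaches L-position 0 → W
n=5: reaches L-position 1 → W
n=6: reaches L-position 2 → W
n=7: reaches L-position 3 → W
n=8: reaches L-position 3 → W
n=9: only reaches 5(W), 4(W), all W → L
n=10: only reaches 6(W), 5(W), all W → L
n=11: only reaches 7(W), 6(W), all W → L
n=12: only reaches 8(W), 7(W), all W → L
n=13: reaches L-position 9 → W
n=14: reaches L-position 10 → W
n=15: reaches L-position 11 → W
n=16: reaches L-position 12 → W
n=17: reaches L-position 12 → W
n=18: only reaches 14(W), 13(W), all W → L
n=19: only reaches 15(W), 14(W), all W → L
n=20: only reaches 16(W), 15(W), all W → L
n=21: only reaches 17(W), 16(W), all W → L
n=22: reaches L-position 18 → W
n=23: reaches L-position 19 → W
n=24: reaches L-position 20 → W
n=25: reaches L-position 21 → W
n=26: reaches L-position 21 → W
n=27: only reaches 23(W), 22(W), all W → L
n=28: only reaches 24(W), 23(W), all W → L
n=29: only reaches 25(W), 24(W), all W → L
n=30: only reaches 26(W), 25(W), all W → L
n=31: reaches L-position 27 → W
n=32: reaches L-position 28 → W
n=33: reaches L-position 29 → W
n=34: reaches L-position 30 → W
n=35: reaches L-position 30 → W
n=36: only reaches 32(W), 31(W), all W → L
Reading off the rows marked L gives the requested list; there are 17 such values of n.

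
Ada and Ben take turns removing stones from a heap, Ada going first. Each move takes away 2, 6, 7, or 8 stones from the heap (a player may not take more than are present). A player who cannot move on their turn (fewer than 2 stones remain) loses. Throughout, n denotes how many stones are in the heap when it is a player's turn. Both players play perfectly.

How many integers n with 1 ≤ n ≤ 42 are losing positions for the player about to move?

Compute win/loss labels from the base case upward. A position with no move is L. Any other position is W if it can reach an L in one move, else L.
n=0: no move → L
n=1: no move → L
n=2: W (go to 0, an L position)
n=3: W (go to 1, an L position)
n=4: L (sole option 2(W) is W)
n=5: L (sole option 3(W) is W)
n=6: W (go to 4, an L position)
n=7: W (go to 5, an L position)
n=8: W (go to 1, an L position)
n=9: W (go to 1, an L position)
n=10: W (go to 4, an L position)
n=11: W (go to 5, an L position)
n=12: W (go to 5, an L position)
n=13: W (go to 5, an L position)
n=14: L (options 12(W), 8(W), 7(W), 6(W) are all W)
n=15: L (options 13(W), 9(W), 8(W), 7(W) are all W)
n=16: W (go to 14, an L position)
n=17: W (go to 15, an L position)
n=18: L (options 16(W), 12(W), 11(W), 10(W) are all W)
n=19: L (options 17(W), 13(W), 12(W), 11(W) are all W)
n=20: W (go to 18, an L position)
n=21: W (go to 19, an L position)
n=22: W (go to 15, an L position)
n=23: W (go to 15, an L position)
n=24: W (go to 18, an L position)
n=25: W (go to 19, an L position)
n=26: W (go to 19, an L position)
n=27: W (go to 19, an L position)
n=28: L (options 26(W), 22(W), 21(W), 20(W) are all W)
n=29: L (options 27(W), 23(W), 22(W), 21(W) are all W)
n=30: W (go to 28, an L position)
n=31: W (go to 29, an L position)
n=32: L (options 30(W), 26(W), 25(W), 24(W) are all W)
n=33: L (options 31(W), 27(W), 26(W), 25(W) are all W)
n=34: W (go to 32, an L position)
n=35: W (go to 33, an L position)
n=36: W (go to 29, an L position)
n=37: W (go to 29, an L position)
n=38: W (go to 32, an L position)
n=39: W (go to 33, an L position)
n=40: W (go to 33, an L position)
n=41: W (go to 33, an L position)
n=42: L (options 40(W), 36(W), 35(W), 34(W) are all W)
L entries with 1 ≤ n ≤ 42 (n=0 is outside the asked range and is not counted): n = 1, 4, 5, 14, 15, 18, 19, 28, 29, 32, 33, 42; that makes 12.

12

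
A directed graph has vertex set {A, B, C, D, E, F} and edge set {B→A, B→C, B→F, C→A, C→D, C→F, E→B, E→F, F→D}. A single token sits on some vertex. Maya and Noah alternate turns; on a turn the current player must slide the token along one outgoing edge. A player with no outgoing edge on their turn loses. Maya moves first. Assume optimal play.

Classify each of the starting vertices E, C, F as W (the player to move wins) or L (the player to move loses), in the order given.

Compute win/loss labels from the base case upward. A position with no move is L. Any other position is W if it can reach an L in one move, else L.
Every edge goes from a vertex to one that appears earlier in the order A, D, F, C, B, E, so processing vertices in that order labels each vertex after all of its successors.
A: no outgoing edge → L
D: no outgoing edge → L
F: can move to D, which is L ⇒ W
C: can move to D, which is L ⇒ W
B: can move to A, which is L ⇒ W
E: moves to B(W), F(W); every one is W ⇒ L

E: L, C: W, F: W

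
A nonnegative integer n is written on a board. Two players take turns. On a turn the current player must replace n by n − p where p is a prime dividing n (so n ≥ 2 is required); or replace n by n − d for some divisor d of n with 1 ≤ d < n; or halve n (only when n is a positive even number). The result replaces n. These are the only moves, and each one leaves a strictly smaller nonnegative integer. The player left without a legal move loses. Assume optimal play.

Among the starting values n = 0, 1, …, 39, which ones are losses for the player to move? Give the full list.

Work bottom-up. With no move the player to move loses. Otherwise the position is W if at least one move leads to an L position for the opponent, and L if every move leads to a W.
n=0: no move → L
n=1: no move → L
n=2: W (go to 0, an L position)
n=3: W (go to 0, an L position)
n=4: L (options 2(W), 3(W) are all W)
n=5: W (go to 0, an L position)
n=6: W (go to 4, an L position)
n=7: W (go to 0, an L position)
n=8: W (go to 4, an L position)
n=9: L (options 6(W), 8(W) are all W)
n=10: W (go to 9, an L position)
n=11: W (go to 0, an L position)
n=12: W (go to 9, an L position)
n=13: W (go to 0, an L position)
n=14: L (options 7(W), 12(W), 13(W) are all W)
n=15: W (go to 14, an L position)
n=16: W (go to 14, an L position)
n=17: W (go to 0, an L position)
n=18: W (go to 9, an L position)
n=19: W (go to 0, an L position)
n=20: L (options 10(W), 15(W), 16(W), 18(W), 19(W) are all W)
n=21: W (go to 14, an L position)
n=22: W (go to 20, an L position)
n=23: W (go to 0, an L position)
n=24: W (go to 20, an L position)
n=25: W (go to 20, an L position)
n=26: L (options 13(W), 24(W), 25(W) are all W)
n=27: W (go to 26, an L position)
n=28: W (go to 14, an L position)
n=29: W (go to 0, an L position)
n=30: W (go to 20, an L position)
n=31: W (go to 0, an L position)
n=32: L (options 16(W), 24(W), 28(W), 30(W), 31(W) are all W)
n=33: W (go to 32, an L position)
n=34: W (go to 32, an L position)
n=35: L (options 28(W), 30(W), 34(W) are all W)
n=36: W (go to 32, an L position)
n=37: W (go to 0, an L position)
n=38: L (options 19(W), 36(W), 37(W) are all W)
n=39: W (go to 26, an L position)
The losing starting values of n are exactly the entries labelled L in this table (10 of them).

0, 1, 4, 9, 14, 20, 26, 32, 35, 38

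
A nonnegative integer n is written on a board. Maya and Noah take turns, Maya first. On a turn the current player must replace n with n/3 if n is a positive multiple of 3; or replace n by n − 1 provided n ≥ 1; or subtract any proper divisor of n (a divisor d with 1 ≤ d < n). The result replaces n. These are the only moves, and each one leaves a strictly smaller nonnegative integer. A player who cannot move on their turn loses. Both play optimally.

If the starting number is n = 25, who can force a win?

Classify positions by backward induction: terminal positions (no move available) are L. From any other position, the mover wins iff some move reaches an L.
n=0: no move → L
n=1: →0(L), so W
n=2: →1(W) only, which is W, so L
n=3: →2(L), so W
n=4: →2(L), so W
n=5: →4(W) only, which is W, so L
n=6: →2(L), so W
n=7: →6(W) only, which is W, so L
n=8: →7(L), so W
n=9: →3(W), 6(W), 8(W) — all W, so L
n=10: →5(L), so W
n=11: →10(W) only, which is W, so L
n=12: →9(L), so W
n=13: →12(W) only, which is W, so L
n=14: →7(L), so W
n=15: →5(L), so W
n=16: →8(W), 12(W), 14(W), 15(W) — all W, so L
n=17: →16(L), so W
n=18: →9(L), so W
n=19: →18(W) only, which is W, so L
n=20: →16(L), so W
n=21: →7(L), so W
n=22: →11(L), so W
n=23: →22(W) only, which is W, so L
n=24: →16(L), so W
n=25: →20(W), 24(W) — all W, so L
The starting position 25 is L: whatever Maya does, the opponent receives a W position.

Noah wins.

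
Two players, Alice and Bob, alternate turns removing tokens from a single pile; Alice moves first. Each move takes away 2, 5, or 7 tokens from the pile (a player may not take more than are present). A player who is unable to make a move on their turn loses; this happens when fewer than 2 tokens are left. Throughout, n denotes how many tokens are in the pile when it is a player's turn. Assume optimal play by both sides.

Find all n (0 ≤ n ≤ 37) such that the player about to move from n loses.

Build the W/L table. Terminal = L. A non-terminal position is W if it has a move to some L; otherwise it is L.
n=0: no move → L
n=1: no move → L
n=2: →0(L), so W
n=3: →1(L), so W
n=4: →2(W) only, which is W, so L
n=5: →0(L), so W
n=6: →4(L), so W
n=7: →0(L), so W
n=8: →1(L), so W
n=9: →4(L), so W
n=10: →8(W), 5(W), 3(W) — all W, so L
n=11: →4(L), so W
n=12: →10(L), so W
n=13: →11(W), 8(W), 6(W) — all W, so L
n=14: →12(W), 9(W), 7(W) — all W, so L
n=15: →13(L), so W
n=16: →14(L), so W
n=17: →10(L), so W
n=18: →13(L), so W
n=19: →14(L), so W
n=20: →13(L), so W
n=21: →14(L), so W
n=22: →20(W), 17(W), 15(W) — all W, so L
n=23: →21(W), 18(W), 16(W) — all W, so L
n=24: →22(L), so W
n=25: →23(L), so W
n=26: →24(W), 21(W), 19(W) — all W, so L
n=27: →22(L), so W
n=28: →26(L), so W
n=29: →22(L), so W
n=30: →23(L), so W
n=31: →26(L), so W
n=32: →30(W), 27(W), 25(W) — all W, so L
n=33: →26(L), so W
n=34: →32(L), so W
n=35: →33(W), 30(W), 28(W) — all W, so L
n=36: →34(W), 31(W), 29(W) — all W, so L
n=37: →35(L), so W
The losing starting values of n are exactly the entries labelled L in this table (12 of them).

0, 1, 4, 10, 13, 14, 22, 23, 26, 32, 35, 36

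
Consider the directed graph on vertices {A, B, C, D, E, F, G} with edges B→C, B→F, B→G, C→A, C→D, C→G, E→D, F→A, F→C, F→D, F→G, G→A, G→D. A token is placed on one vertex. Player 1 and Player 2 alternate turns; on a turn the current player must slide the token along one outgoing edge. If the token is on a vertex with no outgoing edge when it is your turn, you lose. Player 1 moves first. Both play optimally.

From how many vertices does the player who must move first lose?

Positions with no move are L. A position that does have a move is losing for the player to move precisely when every available move leads to a winning position for the opponent. Fill in the labels:
Every edge goes from a vertex to one that appears earlier in the order D, A, G, C, F, E, B, so processing vertices in that order labels each vertex after all of its successors.
D: no outgoing edge → L
A: no outgoing edge → L
G: W (go to A, an L position)
C: W (go to A, an L position)
F: W (go to A, an L position)
E: W (go to D, an L position)
B: L (options F(W), C(W), G(W) are all W)
The L vertices are A, B, D; that is 3 in all.

3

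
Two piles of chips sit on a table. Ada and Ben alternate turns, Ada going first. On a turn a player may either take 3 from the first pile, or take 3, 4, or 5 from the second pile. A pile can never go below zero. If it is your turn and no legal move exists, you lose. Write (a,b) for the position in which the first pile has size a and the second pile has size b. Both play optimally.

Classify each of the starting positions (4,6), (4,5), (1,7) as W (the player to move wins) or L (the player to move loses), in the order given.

Classify positions by backward induction: terminal positions (no move available) are L. From any other position, the mover wins iff some move reaches an L.
No move ever increases a pile, so every position that can arise here has a ≤ 4 and b ≤ 7; it is enough to label the cells with 0 ≤ a ≤ 4 and 0 ≤ b ≤ 7.
Every move lowers a or b (never raises either), so fill the grid row by row in increasing a, and left to right within a row: each cell's successors are then already labelled.
      b=0  b=1  b=2  b=3  b=4  b=5  b=6  b=7
a=0:    L    L    L    W    W    W    W    W
a=1:    L    L    L    W    W    W    W    W
a=2:    L    L    L    W    W    W    W    W
a=3:    W    W    W    L    L    L    W    W
a=4:    W    W    W    L    L    L    W    W
Cells with no legal move (terminal, hence L): (0,0), (0,1), (0,2), (1,0), (1,1), (1,2), (2,0), (2,1), (2,2).
The remaining L cells, each justified by listing all of its moves:
(3,3): L (options (0,3)(W), (3,0)(W) are all W)
(3,4): L (options (0,4)(W), (3,1)(W), (3,0)(W) are all W)
(3,5): L (options (0,5)(W), (3,2)(W), (3,1)(W), (3,0)(W) are all W)
(4,3): L (options (1,3)(W), (4,0)(W) are all W)
(4,4): L (options (1,4)(W), (4,1)(W), (4,0)(W) are all W)
(4,5): L (options (1,5)(W), (4,2)(W), (4,1)(W), (4,0)(W) are all W)
Every other cell has at least one move into one of the L cells above, so it is W.
(4,6): the move to (4,3) reaches an L cell, so W
(4,5): one of the L cells justified above, so L
(1,7): the move to (1,2) reaches an L cell, so W

(4,6): W, (4,5): L, (1,7): W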